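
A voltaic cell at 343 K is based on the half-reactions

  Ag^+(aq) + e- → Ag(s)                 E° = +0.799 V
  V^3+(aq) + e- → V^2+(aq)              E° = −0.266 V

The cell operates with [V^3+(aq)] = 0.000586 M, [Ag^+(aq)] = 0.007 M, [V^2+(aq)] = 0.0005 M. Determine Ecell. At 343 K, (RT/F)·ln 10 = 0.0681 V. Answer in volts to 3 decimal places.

Since E°(Ag⁺/Ag) > E°(V³⁺/V²⁺), Ag⁺/Ag serves as the cathode.
E°cell = +0.799 − (−0.266) = +1.065 V, with n = 1 electron transferred.
Balancing gives Ag^+(aq) + V^2+(aq) → Ag(s) + V^3+(aq); hence Q = [V^3+(aq)] / ([Ag^+(aq)]·[V^2+(aq)]) = 167 (log Q = 2.224).
Applying E = E° − (RT ln10/nF)·log Q gives +1.065 − (0.0681/1)(2.224) = +0.914 V.

+0.914 V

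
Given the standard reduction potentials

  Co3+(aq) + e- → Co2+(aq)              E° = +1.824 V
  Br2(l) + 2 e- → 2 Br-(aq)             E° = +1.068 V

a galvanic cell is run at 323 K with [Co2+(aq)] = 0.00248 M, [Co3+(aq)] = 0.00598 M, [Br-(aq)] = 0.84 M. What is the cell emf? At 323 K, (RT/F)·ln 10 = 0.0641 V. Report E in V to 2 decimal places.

+0.78 V

Since E°(Co³⁺/Co²⁺) > E°(Br₂/Br⁻), Co³⁺/Co²⁺ serves as the cathode.
E°cell = E°cat − E°an = +1.824 − (+1.068) = +0.756 V; n = 2.
For the overall reaction 2 Co3+(aq) + 2 Br-(aq) → 2 Co2+(aq) + Br2(l), Q = [Co2+(aq)]^2 / ([Co3+(aq)]^2·[Br-(aq)]^2) = 0.244, giving log Q = −0.613.
Applying E = E° − (RT ln10/nF)·log Q gives +0.756 − (0.0641/2)(−0.613) = +0.78 V.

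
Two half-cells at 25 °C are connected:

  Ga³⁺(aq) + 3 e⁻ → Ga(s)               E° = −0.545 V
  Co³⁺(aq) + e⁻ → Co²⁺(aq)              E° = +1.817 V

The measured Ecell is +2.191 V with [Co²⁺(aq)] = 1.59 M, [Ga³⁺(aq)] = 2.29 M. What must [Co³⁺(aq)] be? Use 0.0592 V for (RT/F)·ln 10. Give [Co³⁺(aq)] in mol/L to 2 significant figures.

The Co³⁺/Co²⁺ couple has the larger reduction potential, so it is the cathode: E°cell = +1.817 − (−0.545) = +2.362 V and n = 3.
From the Nernst equation, log Q = n(E° − E)/0.0592 = 3·(+2.362 − (+2.191))/0.0592 = 8.666.
The balanced reaction is 3 Co³⁺(aq) + Ga(s) → 3 Co²⁺(aq) + Ga³⁺(aq), so Q = ([Co²⁺(aq)]^3·[Ga³⁺(aq)]) / [Co³⁺(aq)]^3.
Substituting the known concentrations and solving, log [Co³⁺(aq)] = −2.567 and [Co³⁺(aq)] = 0.0027 M.

0.0027 M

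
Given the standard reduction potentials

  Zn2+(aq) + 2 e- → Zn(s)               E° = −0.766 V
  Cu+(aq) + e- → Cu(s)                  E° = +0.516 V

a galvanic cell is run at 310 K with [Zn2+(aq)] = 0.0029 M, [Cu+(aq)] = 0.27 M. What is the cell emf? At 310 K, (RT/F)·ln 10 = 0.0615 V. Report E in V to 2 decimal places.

+1.33 V

Cu⁺/Cu is reduced (cathode, E° = +0.516 V) and Zn²⁺/Zn is oxidized (anode).
The standard potential is +0.516 − (−0.766) = +1.282 V and the balanced reaction transfers n = 2 electrons.
For the overall reaction 2 Cu+(aq) + Zn(s) → 2 Cu(s) + Zn2+(aq), Q = [Zn2+(aq)] / [Cu+(aq)]^2 = 0.0398, giving log Q = −1.400.
Applying E = E° − (RT ln10/nF)·log Q gives +1.282 − (0.0615/2)(−1.400) = +1.33 V.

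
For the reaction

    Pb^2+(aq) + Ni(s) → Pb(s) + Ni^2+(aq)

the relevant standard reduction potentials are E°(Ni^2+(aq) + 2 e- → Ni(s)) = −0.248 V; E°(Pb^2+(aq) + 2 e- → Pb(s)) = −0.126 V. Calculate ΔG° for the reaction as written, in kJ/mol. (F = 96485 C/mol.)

−23.5 kJ/mol

In the reaction as written Pb^2+(aq) is reduced, so the Pb²⁺/Pb couple is the cathode and Ni²⁺/Ni is the anode.
E°cell = −0.126 − (−0.248) = +0.122 V; balancing electrons gives n = 2.
ΔG° = −nFE°cell = −(2)(96485)(+0.122) J/mol = −23.5 kJ/mol.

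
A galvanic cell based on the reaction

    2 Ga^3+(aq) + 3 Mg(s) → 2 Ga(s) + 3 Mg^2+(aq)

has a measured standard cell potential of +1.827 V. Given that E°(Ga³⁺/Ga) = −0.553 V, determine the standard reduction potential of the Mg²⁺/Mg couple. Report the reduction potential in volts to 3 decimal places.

−2.380 V

In the reaction as written the Ga³⁺/Ga couple is reduced (cathode) and Mg²⁺/Mg is oxidized (anode), so E°cell = E°(Ga³⁺/Ga) − E°(Mg²⁺/Mg).
E°(Mg²⁺/Mg) = E°(cathode) − E°cell = −0.553 − (+1.827) = −2.380 V.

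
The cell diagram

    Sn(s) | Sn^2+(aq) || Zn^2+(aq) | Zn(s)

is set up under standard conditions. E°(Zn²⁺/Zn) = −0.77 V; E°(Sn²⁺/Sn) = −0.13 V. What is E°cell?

By convention the left-hand electrode in cell notation is the anode (oxidation) and the right-hand electrode is the cathode (reduction).
E°cell = E°(right) − E°(left) = −0.77 − (−0.13) = −0.64 V.
The negative sign shows that, as written, the cell would require an external voltage to drive the reaction.

−0.64 V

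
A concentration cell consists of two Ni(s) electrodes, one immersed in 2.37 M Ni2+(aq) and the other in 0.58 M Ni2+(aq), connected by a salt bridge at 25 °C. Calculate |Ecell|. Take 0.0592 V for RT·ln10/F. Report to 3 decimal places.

For a concentration cell E°cell = 0, since both electrodes use the same couple.
The compartment with the higher Ni2+(aq) concentration (2.37 M) acts as the cathode; ions are reduced there and produced at the dilute (0.58 M) anode.
With n = 2, Ecell = −(0.0592/2)·log([dilute]/[conc]) = −(0.0592/2)·log(0.58/2.37) = +0.018 V.

0.018 V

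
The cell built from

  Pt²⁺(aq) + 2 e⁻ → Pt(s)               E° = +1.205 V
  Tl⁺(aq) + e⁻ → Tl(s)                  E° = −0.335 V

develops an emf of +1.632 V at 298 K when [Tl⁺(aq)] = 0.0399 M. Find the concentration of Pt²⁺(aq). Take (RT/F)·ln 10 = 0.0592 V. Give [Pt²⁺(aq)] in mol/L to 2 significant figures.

2.0 M

With Pt²⁺/Pt at the cathode and Tl⁺/Tl at the anode, E°cell = +1.205 − (−0.335) = +1.540 V (n = 2).
Since E = E° − (0.0592/n)·log Q, log Q = n(E° − E)/0.0592 = −3.108.
The balanced reaction is Pt²⁺(aq) + 2 Tl(s) → Pt(s) + 2 Tl⁺(aq), so Q = [Tl⁺(aq)]^2 / [Pt²⁺(aq)].
Isolating [Pt²⁺(aq)] in Q = 10^{−3.108} yields log [Pt²⁺(aq)] = 0.310, i.e. 2.0 M.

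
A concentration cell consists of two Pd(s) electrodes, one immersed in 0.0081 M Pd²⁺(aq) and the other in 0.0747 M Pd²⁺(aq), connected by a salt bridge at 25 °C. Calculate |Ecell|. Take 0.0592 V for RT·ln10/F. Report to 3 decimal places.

For a concentration cell E°cell = 0, since both electrodes use the same couple.
The compartment with the higher Pd²⁺(aq) concentration (0.0747 M) acts as the cathode; ions are reduced there and produced at the dilute (0.0081 M) anode.
With n = 2, Ecell = −(0.0592/2)·log([dilute]/[conc]) = −(0.0592/2)·log(0.0081/0.0747) = +0.029 V.

0.029 V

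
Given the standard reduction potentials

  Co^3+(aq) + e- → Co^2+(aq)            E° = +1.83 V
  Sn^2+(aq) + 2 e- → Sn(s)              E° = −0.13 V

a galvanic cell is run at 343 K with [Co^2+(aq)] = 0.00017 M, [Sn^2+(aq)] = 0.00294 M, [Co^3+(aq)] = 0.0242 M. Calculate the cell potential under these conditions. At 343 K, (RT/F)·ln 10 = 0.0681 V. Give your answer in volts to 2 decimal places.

+2.19 V

Since E°(Co³⁺/Co²⁺) > E°(Sn²⁺/Sn), Co³⁺/Co²⁺ serves as the cathode.
E°cell = +1.83 − (−0.13) = +1.96 V, with n = 2 electrons transferred.
The balanced reaction is 2 Co^3+(aq) + Sn(s) → 2 Co^2+(aq) + Sn^2+(aq), so Q = ([Co^2+(aq)]^2·[Sn^2+(aq)]) / [Co^3+(aq)]^2 = 1.45×10^−7 and log Q = −6.838.
E = E° − (0.0681/n)·log Q = +1.96 − (0.0681/2)(−6.838) = +2.19 V.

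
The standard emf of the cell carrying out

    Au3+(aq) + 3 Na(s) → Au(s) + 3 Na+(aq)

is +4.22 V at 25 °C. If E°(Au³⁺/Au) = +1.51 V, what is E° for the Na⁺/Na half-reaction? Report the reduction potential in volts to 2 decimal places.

−2.71 V

In the reaction as written the Au³⁺/Au couple is reduced (cathode) and Na⁺/Na is oxidized (anode), so E°cell = E°(Au³⁺/Au) − E°(Na⁺/Na).
E°(Na⁺/Na) = E°(cathode) − E°cell = +1.51 − (+4.22) = −2.71 V.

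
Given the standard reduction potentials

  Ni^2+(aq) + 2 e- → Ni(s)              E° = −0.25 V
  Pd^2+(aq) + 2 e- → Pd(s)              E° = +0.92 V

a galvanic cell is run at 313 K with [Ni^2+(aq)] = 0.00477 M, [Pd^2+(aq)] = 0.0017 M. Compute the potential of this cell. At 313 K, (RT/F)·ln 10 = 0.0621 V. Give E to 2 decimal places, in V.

+1.16 V

The Pd²⁺/Pd couple has the more positive E°, so it is the cathode; Ni²⁺/Ni is the anode.
E°cell = +0.92 − (−0.25) = +1.17 V, with n = 2 electrons transferred.
For the overall reaction Pd^2+(aq) + Ni(s) → Pd(s) + Ni^2+(aq), Q = [Ni^2+(aq)] / [Pd^2+(aq)] = 2.81, giving log Q = 0.448.
E = E° − (0.0621/n)·log Q = +1.17 − (0.0621/2)(0.448) = +1.16 V.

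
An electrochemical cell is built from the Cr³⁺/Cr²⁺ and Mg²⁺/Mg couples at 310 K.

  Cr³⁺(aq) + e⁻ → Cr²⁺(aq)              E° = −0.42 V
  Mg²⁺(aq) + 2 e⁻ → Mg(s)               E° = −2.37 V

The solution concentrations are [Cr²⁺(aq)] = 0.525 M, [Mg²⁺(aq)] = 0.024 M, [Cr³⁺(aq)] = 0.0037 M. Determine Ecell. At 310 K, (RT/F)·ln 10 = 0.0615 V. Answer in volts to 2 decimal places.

+1.87 V

The Cr³⁺/Cr²⁺ couple has the more positive E°, so it is the cathode; Mg²⁺/Mg is the anode.
The standard potential is −0.42 − (−2.37) = +1.95 V and the balanced reaction transfers n = 2 electrons.
For the overall reaction 2 Cr³⁺(aq) + Mg(s) → 2 Cr²⁺(aq) + Mg²⁺(aq), Q = ([Cr²⁺(aq)]^2·[Mg²⁺(aq)]) / [Cr³⁺(aq)]^2 = 483, giving log Q = 2.684.
E = E° − (0.0615/n)·log Q = +1.95 − (0.0615/2)(2.684) = +1.87 V.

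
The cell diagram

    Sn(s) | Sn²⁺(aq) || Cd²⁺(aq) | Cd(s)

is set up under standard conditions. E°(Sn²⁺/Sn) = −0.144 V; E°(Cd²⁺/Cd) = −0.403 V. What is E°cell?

−0.259 V

By convention the left-hand electrode in cell notation is the anode (oxidation) and the right-hand electrode is the cathode (reduction).
E°cell = E°(right) − E°(left) = −0.403 − (−0.144) = −0.259 V.
The negative sign shows that, as written, the cell would require an external voltage to drive the reaction.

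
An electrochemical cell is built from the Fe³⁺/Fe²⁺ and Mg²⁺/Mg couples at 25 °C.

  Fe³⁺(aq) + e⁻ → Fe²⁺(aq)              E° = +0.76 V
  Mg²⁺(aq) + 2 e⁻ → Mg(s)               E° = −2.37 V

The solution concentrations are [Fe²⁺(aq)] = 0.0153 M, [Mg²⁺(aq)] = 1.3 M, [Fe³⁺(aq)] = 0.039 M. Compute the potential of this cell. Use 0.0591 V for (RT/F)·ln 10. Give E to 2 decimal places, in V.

+3.15 V

Fe³⁺/Fe²⁺ is reduced (cathode, E° = +0.76 V) and Mg²⁺/Mg is oxidized (anode).
The standard potential is +0.76 − (−2.37) = +3.13 V and the balanced reaction transfers n = 2 electrons.
The balanced reaction is 2 Fe³⁺(aq) + Mg(s) → 2 Fe²⁺(aq) + Mg²⁺(aq), so Q = ([Fe²⁺(aq)]^2·[Mg²⁺(aq)]) / [Fe³⁺(aq)]^2 = 0.2 and log Q = −0.699.
Applying E = E° − (RT ln10/nF)·log Q gives +3.13 − (0.0591/2)(−0.699) = +3.15 V.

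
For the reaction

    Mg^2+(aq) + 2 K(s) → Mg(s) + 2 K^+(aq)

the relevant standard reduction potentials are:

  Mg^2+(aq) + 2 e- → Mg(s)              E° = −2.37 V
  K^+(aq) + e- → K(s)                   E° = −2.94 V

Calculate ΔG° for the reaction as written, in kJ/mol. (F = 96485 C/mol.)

In the reaction as written Mg^2+(aq) is reduced, so the Mg²⁺/Mg couple is the cathode and K⁺/K is the anode.
E°cell = −2.37 − (−2.94) = +0.57 V; balancing electrons gives n = 2.
ΔG° = −nFE°cell = −(2)(96485)(+0.57) J/mol = −110 kJ/mol.

−110 kJ/mol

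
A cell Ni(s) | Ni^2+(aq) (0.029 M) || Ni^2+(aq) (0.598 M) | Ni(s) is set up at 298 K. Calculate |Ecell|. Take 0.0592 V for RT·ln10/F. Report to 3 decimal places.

For a concentration cell E°cell = 0, since both electrodes use the same couple.
The compartment with the higher Ni^2+(aq) concentration (0.598 M) acts as the cathode; ions are reduced there and produced at the dilute (0.029 M) anode.
With n = 2, Ecell = −(0.0592/2)·log([dilute]/[conc]) = −(0.0592/2)·log(0.029/0.598) = +0.039 V.

0.039 V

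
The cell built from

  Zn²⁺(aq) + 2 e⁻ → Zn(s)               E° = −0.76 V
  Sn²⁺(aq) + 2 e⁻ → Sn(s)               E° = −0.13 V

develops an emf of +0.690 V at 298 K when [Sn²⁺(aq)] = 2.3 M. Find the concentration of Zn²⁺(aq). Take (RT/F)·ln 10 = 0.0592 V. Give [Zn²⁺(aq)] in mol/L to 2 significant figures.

0.022 M

Sn²⁺/Sn is the cathode (higher E°); E°cell = −0.13 − (−0.76) = +0.63 V with n = 2.
From the Nernst equation, log Q = n(E° − E)/0.0592 = 2·(+0.63 − (+0.690))/0.0592 = −2.027.
The balanced reaction is Sn²⁺(aq) + Zn(s) → Sn(s) + Zn²⁺(aq), so Q = [Zn²⁺(aq)] / [Sn²⁺(aq)].
Isolating [Zn²⁺(aq)] in Q = 10^{−2.027} yields log [Zn²⁺(aq)] = −1.665, i.e. 0.022 M.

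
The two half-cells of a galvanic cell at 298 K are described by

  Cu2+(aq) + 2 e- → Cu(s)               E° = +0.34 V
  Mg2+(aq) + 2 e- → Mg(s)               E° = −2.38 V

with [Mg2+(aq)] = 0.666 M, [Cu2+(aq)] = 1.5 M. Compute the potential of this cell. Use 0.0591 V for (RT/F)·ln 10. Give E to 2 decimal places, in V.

+2.73 V

Cu²⁺/Cu is reduced (cathode, E° = +0.34 V) and Mg²⁺/Mg is oxidized (anode).
The standard potential is +0.34 − (−2.38) = +2.72 V and the balanced reaction transfers n = 2 electrons.
For the overall reaction Cu2+(aq) + Mg(s) → Cu(s) + Mg2+(aq), Q = [Mg2+(aq)] / [Cu2+(aq)] = 0.444, giving log Q = −0.353.
E = E° − (0.0591/n)·log Q = +2.72 − (0.0591/2)(−0.353) = +2.73 V.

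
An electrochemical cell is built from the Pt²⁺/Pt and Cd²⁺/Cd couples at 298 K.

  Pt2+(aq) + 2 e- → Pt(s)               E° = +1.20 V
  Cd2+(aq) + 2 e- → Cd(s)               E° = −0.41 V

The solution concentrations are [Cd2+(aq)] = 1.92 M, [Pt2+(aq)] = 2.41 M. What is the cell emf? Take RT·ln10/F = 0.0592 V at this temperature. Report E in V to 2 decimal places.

The Pt²⁺/Pt couple has the more positive E°, so it is the cathode; Cd²⁺/Cd is the anode.
E°cell = E°cat − E°an = +1.20 − (−0.41) = +1.61 V; n = 2.
The balanced reaction is Pt2+(aq) + Cd(s) → Pt(s) + Cd2+(aq), so Q = [Cd2+(aq)] / [Pt2+(aq)] = 0.797 and log Q = −0.099.
By the Nernst equation, E = +1.61 − (0.0592/2)·(−0.099) = +1.61 V.

+1.61 V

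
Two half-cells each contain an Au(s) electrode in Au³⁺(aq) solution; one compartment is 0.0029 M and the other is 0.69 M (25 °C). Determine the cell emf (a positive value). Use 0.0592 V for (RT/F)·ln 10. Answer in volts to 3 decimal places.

For a concentration cell E°cell = 0, since both electrodes use the same couple.
The compartment with the higher Au³⁺(aq) concentration (0.69 M) acts as the cathode; ions are reduced there and produced at the dilute (0.0029 M) anode.
With n = 3, Ecell = −(0.0592/3)·log([dilute]/[conc]) = −(0.0592/3)·log(0.0029/0.69) = +0.047 V.

0.047 V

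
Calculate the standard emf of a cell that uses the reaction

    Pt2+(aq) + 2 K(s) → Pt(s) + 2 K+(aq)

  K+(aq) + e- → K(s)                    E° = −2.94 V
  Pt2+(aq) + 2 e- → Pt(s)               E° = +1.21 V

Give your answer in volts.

In the reaction as written, Pt2+(aq) is reduced (cathode) and K+(aq) is produced by oxidation at the anode.
E°cell = E°(cathode) − E°(anode) = +1.21 − (−2.94) = +4.15 V.

+4.15 V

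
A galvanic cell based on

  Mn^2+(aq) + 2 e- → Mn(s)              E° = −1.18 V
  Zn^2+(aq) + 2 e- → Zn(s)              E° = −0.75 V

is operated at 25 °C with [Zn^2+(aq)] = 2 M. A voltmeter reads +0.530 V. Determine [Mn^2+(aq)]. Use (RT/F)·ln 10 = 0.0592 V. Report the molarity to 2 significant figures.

0.00084 M

The Zn²⁺/Zn couple has the larger reduction potential, so it is the cathode: E°cell = −0.75 − (−1.18) = +0.43 V and n = 2.
Rearranging E = E° − (0.0592/n)·log Q gives log Q = 2(+0.43 − (+0.530))/0.0592 = −3.378.
For Zn^2+(aq) + Mn(s) → Zn(s) + Mn^2+(aq), the reaction quotient is Q = [Mn^2+(aq)] / [Zn^2+(aq)].
Solving for the unknown gives log [Mn^2+(aq)] = −3.077, so [Mn^2+(aq)] ≈ 0.00084 M.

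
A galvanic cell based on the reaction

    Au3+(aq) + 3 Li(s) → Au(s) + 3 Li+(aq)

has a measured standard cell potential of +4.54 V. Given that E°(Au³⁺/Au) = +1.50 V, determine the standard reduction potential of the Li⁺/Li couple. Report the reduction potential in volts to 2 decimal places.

−3.04 V

In the reaction as written the Au³⁺/Au couple is reduced (cathode) and Li⁺/Li is oxidized (anode), so E°cell = E°(Au³⁺/Au) − E°(Li⁺/Li).
E°(Li⁺/Li) = E°(cathode) − E°cell = +1.50 − (+4.54) = −3.04 V.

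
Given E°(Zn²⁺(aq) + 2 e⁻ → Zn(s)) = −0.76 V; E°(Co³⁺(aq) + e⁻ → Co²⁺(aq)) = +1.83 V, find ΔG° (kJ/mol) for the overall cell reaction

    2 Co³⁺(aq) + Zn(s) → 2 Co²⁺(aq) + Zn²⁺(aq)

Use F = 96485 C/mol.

In the reaction as written Co³⁺(aq) is reduced, so the Co³⁺/Co²⁺ couple is the cathode and Zn²⁺/Zn is the anode.
E°cell = +1.83 − (−0.76) = +2.59 V; balancing electrons gives n = 2.
ΔG° = −nFE°cell = −(2)(96485)(+2.59) J/mol = −500 kJ/mol.

−500 kJ/mol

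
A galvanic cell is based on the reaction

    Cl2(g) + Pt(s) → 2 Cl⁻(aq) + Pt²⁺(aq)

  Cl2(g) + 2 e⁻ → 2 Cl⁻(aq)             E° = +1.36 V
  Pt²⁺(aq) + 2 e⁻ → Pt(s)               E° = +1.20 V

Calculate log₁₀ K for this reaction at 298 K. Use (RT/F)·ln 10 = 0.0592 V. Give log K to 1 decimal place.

The Cl₂/Cl⁻ couple is reduced (cathode); E°cell = +1.36 − (+1.20) = +0.16 V with n = 2.
At equilibrium E = 0, so log K = nE°cell / 0.0592 = (2)(+0.16) / 0.0592 = 5.4.

log K = 5.4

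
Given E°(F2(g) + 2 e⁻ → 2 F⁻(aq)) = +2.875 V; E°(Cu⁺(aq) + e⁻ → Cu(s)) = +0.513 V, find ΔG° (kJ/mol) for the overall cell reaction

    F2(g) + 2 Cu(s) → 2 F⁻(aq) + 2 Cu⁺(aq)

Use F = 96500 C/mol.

−456 kJ/mol

In the reaction as written F2(g) is reduced, so the F₂/F⁻ couple is the cathode and Cu⁺/Cu is the anode.
E°cell = +2.875 − (+0.513) = +2.362 V; balancing electrons gives n = 2.
ΔG° = −nFE°cell = −(2)(96500)(+2.362) J/mol = −456 kJ/mol.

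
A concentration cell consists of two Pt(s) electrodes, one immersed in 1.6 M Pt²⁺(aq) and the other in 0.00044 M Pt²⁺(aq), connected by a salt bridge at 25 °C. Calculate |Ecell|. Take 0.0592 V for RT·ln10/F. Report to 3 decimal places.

For a concentration cell E°cell = 0, since both electrodes use the same couple.
The compartment with the higher Pt²⁺(aq) concentration (1.6 M) acts as the cathode; ions are reduced there and produced at the dilute (0.00044 M) anode.
With n = 2, Ecell = −(0.0592/2)·log([dilute]/[conc]) = −(0.0592/2)·log(0.00044/1.6) = +0.105 V.

0.105 V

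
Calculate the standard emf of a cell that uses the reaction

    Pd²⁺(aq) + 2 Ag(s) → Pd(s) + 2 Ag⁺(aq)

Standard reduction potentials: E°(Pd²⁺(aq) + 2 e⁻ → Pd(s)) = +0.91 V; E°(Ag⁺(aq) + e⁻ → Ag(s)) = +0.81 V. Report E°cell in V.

+0.10 V

In the reaction as written, Pd²⁺(aq) is reduced (cathode) and Ag⁺(aq) is produced by oxidation at the anode.
E°cell = E°(cathode) − E°(anode) = +0.91 − (+0.81) = +0.10 V.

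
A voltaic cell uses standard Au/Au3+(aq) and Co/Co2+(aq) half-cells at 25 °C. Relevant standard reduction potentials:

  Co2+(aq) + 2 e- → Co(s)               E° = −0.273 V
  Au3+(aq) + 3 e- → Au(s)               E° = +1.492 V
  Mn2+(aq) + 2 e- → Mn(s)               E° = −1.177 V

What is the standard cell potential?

Of the two couples in this cell, the one with the more positive reduction potential is reduced at the cathode: here that is Au³⁺/Au (+1.492 V); Co²⁺/Co (−0.273 V) is the anode.
E°cell = E°(cathode) − E°(anode) = +1.492 − (−0.273) = +1.765 V.

+1.765 V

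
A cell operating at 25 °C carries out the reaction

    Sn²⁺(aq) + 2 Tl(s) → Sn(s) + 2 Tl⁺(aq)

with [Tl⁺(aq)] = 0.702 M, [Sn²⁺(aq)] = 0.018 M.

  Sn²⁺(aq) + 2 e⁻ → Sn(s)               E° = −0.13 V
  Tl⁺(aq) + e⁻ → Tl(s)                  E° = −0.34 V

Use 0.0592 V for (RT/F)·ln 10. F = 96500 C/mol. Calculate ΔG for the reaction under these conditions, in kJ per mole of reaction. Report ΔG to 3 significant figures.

−32.3 kJ/mol

With Sn²⁺/Sn reduced at the cathode, E°cell = −0.13 − (−0.34) = +0.21 V and n = 2.
Here Q = [Tl⁺(aq)]^2 / [Sn²⁺(aq)] = 27.4 (log Q = 1.437), giving E = +0.21 − (0.0592/2)·(1.437) = +0.1675 V.
ΔG = −nFE = −(2)(96500)(+0.1675) J/mol = −32.3 kJ/mol.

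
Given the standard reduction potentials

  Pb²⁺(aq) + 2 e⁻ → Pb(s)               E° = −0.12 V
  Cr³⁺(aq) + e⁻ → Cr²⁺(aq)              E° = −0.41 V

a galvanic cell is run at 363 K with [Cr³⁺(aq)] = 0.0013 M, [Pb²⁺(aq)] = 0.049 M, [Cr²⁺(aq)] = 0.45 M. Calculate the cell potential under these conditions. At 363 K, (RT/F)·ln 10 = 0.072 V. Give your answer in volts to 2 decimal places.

Pb²⁺/Pb is reduced (cathode, E° = −0.12 V) and Cr³⁺/Cr²⁺ is oxidized (anode).
The standard potential is −0.12 − (−0.41) = +0.29 V and the balanced reaction transfers n = 2 electrons.
Balancing gives Pb²⁺(aq) + 2 Cr²⁺(aq) → Pb(s) + 2 Cr³⁺(aq); hence Q = [Cr³⁺(aq)]^2 / ([Pb²⁺(aq)]·[Cr²⁺(aq)]^2) = 0.00017 (log Q = −3.769).
By the Nernst equation, E = +0.29 − (0.072/2)·(−3.769) = +0.43 V.

+0.43 V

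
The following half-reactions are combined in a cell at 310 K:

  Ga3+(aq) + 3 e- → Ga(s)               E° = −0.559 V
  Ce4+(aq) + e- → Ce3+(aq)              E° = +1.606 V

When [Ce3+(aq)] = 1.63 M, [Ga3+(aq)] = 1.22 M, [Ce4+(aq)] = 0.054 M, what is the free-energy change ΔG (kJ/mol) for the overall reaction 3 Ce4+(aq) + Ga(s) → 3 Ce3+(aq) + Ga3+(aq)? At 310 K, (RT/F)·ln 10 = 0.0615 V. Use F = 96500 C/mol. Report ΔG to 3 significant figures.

−600 kJ/mol

E°cell = +1.606 − (−0.559) = +2.165 V; the balanced reaction transfers n = 3 electrons.
Here Q = ([Ce3+(aq)]^3·[Ga3+(aq)]) / [Ce4+(aq)]^3 = 3.36×10^4 (log Q = 4.526), giving E = +2.165 − (0.0615/3)·(4.526) = +2.0722 V.
Finally ΔG = −nFE = −(3)(96500 C/mol)(+2.0722 V) = −600 kJ/mol.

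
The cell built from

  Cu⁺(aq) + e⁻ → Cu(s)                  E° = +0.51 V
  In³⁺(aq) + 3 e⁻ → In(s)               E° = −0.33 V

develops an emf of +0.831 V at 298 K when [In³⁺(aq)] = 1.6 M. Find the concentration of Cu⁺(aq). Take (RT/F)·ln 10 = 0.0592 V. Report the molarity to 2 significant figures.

0.82 M

Cu⁺/Cu is the cathode (higher E°); E°cell = +0.51 − (−0.33) = +0.84 V with n = 3.
Rearranging E = E° − (0.0592/n)·log Q gives log Q = 3(+0.84 − (+0.831))/0.0592 = 0.456.
Balancing electrons gives 3 Cu⁺(aq) + In(s) → 3 Cu(s) + In³⁺(aq); thus Q = [In³⁺(aq)] / [Cu⁺(aq)]^3.
Solving for the unknown gives log [Cu⁺(aq)] = −0.084, so [Cu⁺(aq)] ≈ 0.82 M.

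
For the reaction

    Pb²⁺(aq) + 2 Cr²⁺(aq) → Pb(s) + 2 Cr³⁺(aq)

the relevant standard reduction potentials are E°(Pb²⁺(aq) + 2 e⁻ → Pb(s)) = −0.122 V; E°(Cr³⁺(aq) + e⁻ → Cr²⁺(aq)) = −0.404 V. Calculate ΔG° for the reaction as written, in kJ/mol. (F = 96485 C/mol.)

−54.4 kJ/mol

In the reaction as written Pb²⁺(aq) is reduced, so the Pb²⁺/Pb couple is the cathode and Cr³⁺/Cr²⁺ is the anode.
E°cell = −0.122 − (−0.404) = +0.282 V; balancing electrons gives n = 2.
ΔG° = −nFE°cell = −(2)(96485)(+0.282) J/mol = −54.4 kJ/mol.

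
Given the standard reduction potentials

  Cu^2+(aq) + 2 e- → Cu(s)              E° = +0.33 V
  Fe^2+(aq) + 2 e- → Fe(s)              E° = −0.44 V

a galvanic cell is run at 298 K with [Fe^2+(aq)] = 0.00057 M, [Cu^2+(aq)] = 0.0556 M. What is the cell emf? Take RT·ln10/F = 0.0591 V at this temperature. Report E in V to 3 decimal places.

Cu²⁺/Cu is reduced (cathode, E° = +0.33 V) and Fe²⁺/Fe is oxidized (anode).
E°cell = +0.33 − (−0.44) = +0.77 V, with n = 2 electrons transferred.
The balanced reaction is Cu^2+(aq) + Fe(s) → Cu(s) + Fe^2+(aq), so Q = [Fe^2+(aq)] / [Cu^2+(aq)] = 0.0103 and log Q = −1.989.
By the Nernst equation, E = +0.77 − (0.0591/2)·(−1.989) = +0.829 V.

+0.829 V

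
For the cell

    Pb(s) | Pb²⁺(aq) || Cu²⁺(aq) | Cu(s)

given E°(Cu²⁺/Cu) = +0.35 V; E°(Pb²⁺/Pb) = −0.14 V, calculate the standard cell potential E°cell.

By convention the left-hand electrode in cell notation is the anode (oxidation) and the right-hand electrode is the cathode (reduction).
E°cell = E°(right) − E°(left) = +0.35 − (−0.14) = +0.49 V.

+0.49 V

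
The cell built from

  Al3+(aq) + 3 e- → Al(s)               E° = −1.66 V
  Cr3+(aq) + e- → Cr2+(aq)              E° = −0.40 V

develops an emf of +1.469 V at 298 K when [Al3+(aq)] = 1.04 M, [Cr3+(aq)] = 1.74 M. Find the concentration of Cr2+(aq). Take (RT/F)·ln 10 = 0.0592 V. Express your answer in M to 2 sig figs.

0.00051 M

The Cr³⁺/Cr²⁺ couple has the larger reduction potential, so it is the cathode: E°cell = −0.40 − (−1.66) = +1.26 V and n = 3.
Rearranging E = E° − (0.0592/n)·log Q gives log Q = 3(+1.26 − (+1.469))/0.0592 = −10.591.
Balancing electrons gives 3 Cr3+(aq) + Al(s) → 3 Cr2+(aq) + Al3+(aq); thus Q = ([Cr2+(aq)]^3·[Al3+(aq)]) / [Cr3+(aq)]^3.
Substituting the known concentrations and solving, log [Cr2+(aq)] = −3.295 and [Cr2+(aq)] = 0.00051 M.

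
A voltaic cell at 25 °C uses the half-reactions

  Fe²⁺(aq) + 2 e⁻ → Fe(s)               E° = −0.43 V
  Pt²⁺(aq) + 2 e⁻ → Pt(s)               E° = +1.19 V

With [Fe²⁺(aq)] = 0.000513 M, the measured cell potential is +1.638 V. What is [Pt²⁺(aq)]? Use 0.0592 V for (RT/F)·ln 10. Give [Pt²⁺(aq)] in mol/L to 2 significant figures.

0.0021 M

Pt²⁺/Pt is the cathode (higher E°); E°cell = +1.19 − (−0.43) = +1.62 V with n = 2.
From the Nernst equation, log Q = n(E° − E)/0.0592 = 2·(+1.62 − (+1.638))/0.0592 = −0.608.
The balanced reaction is Pt²⁺(aq) + Fe(s) → Pt(s) + Fe²⁺(aq), so Q = [Fe²⁺(aq)] / [Pt²⁺(aq)].
Isolating [Pt²⁺(aq)] in Q = 10^{−0.608} yields log [Pt²⁺(aq)] = −2.682, i.e. 0.0021 M.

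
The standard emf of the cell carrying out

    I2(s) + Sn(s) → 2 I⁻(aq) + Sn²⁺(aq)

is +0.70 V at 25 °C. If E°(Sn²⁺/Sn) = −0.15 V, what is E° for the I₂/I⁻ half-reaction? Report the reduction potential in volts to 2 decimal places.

In the reaction as written the I₂/I⁻ couple is reduced (cathode) and Sn²⁺/Sn is oxidized (anode), so E°cell = E°(I₂/I⁻) − E°(Sn²⁺/Sn).
E°(I₂/I⁻) = E°cell + E°(anode) = +0.70 + (−0.15) = +0.55 V.

+0.55 V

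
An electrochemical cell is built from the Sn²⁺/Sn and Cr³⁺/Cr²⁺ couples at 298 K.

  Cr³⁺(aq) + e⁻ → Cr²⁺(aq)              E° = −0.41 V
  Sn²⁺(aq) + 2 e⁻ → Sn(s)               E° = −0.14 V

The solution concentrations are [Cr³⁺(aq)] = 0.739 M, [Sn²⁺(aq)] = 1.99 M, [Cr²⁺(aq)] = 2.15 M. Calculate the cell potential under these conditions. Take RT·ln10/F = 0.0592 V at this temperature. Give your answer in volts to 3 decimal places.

Since E°(Sn²⁺/Sn) > E°(Cr³⁺/Cr²⁺), Sn²⁺/Sn serves as the cathode.
E°cell = E°cat − E°an = −0.14 − (−0.41) = +0.27 V; n = 2.
The balanced reaction is Sn²⁺(aq) + 2 Cr²⁺(aq) → Sn(s) + 2 Cr³⁺(aq), so Q = [Cr³⁺(aq)]^2 / ([Sn²⁺(aq)]·[Cr²⁺(aq)]^2) = 0.0594 and log Q = −1.226.
E = E° − (0.0592/n)·log Q = +0.27 − (0.0592/2)(−1.226) = +0.306 V.

+0.306 V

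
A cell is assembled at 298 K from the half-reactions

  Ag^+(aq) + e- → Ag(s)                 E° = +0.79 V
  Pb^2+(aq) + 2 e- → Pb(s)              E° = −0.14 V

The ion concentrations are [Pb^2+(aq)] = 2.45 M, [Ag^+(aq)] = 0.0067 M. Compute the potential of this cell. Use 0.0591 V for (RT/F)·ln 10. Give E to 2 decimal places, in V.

Ag⁺/Ag is reduced (cathode, E° = +0.79 V) and Pb²⁺/Pb is oxidized (anode).
E°cell = +0.79 − (−0.14) = +0.93 V, with n = 2 electrons transferred.
For the overall reaction 2 Ag^+(aq) + Pb(s) → 2 Ag(s) + Pb^2+(aq), Q = [Pb^2+(aq)] / [Ag^+(aq)]^2 = 5.46×10^4, giving log Q = 4.737.
E = E° − (0.0591/n)·log Q = +0.93 − (0.0591/2)(4.737) = +0.79 V.

+0.79 V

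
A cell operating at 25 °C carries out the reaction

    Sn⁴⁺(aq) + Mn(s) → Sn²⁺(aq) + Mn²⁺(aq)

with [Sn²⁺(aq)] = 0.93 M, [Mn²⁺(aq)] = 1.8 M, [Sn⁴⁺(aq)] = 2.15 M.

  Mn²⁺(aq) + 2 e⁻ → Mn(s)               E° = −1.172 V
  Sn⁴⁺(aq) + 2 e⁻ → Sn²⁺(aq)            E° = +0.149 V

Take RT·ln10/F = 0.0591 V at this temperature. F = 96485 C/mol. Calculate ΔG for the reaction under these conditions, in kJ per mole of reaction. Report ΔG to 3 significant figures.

−256 kJ/mol

E°cell = +0.149 − (−1.172) = +1.321 V; the balanced reaction transfers n = 2 electrons.
The reaction quotient is ([Sn²⁺(aq)]·[Mn²⁺(aq)]) / [Sn⁴⁺(aq)] = 0.779; by Nernst, E = +1.321 − (0.0591/2)(−0.109) = +1.3242 V.
ΔG = −nFE = −(2)(96485)(+1.3242) J/mol = −256 kJ/mol.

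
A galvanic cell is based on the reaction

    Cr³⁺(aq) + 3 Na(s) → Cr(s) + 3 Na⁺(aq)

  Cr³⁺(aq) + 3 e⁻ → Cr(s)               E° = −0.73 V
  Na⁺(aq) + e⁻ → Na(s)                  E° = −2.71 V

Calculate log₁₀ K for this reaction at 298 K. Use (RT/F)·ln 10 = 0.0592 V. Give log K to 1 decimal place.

log K = 100.3

The Cr³⁺/Cr couple is reduced (cathode); E°cell = −0.73 − (−2.71) = +1.98 V with n = 3.
At equilibrium E = 0, so log K = nE°cell / 0.0592 = (3)(+1.98) / 0.0592 = 100.3.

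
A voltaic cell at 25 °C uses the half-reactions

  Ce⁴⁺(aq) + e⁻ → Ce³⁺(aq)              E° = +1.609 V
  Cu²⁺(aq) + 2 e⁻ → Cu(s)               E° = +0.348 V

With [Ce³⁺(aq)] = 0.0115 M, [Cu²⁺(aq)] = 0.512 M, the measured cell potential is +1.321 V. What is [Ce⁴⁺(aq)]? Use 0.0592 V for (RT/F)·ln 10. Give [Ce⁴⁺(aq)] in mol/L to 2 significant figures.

0.085 M

With Ce⁴⁺/Ce³⁺ at the cathode and Cu²⁺/Cu at the anode, E°cell = +1.609 − (+0.348) = +1.261 V (n = 2).
Since E = E° − (0.0592/n)·log Q, log Q = n(E° − E)/0.0592 = −2.027.
Balancing electrons gives 2 Ce⁴⁺(aq) + Cu(s) → 2 Ce³⁺(aq) + Cu²⁺(aq); thus Q = ([Ce³⁺(aq)]^2·[Cu²⁺(aq)]) / [Ce⁴⁺(aq)]^2.
Solving for the unknown gives log [Ce⁴⁺(aq)] = −1.071, so [Ce⁴⁺(aq)] ≈ 0.085 M.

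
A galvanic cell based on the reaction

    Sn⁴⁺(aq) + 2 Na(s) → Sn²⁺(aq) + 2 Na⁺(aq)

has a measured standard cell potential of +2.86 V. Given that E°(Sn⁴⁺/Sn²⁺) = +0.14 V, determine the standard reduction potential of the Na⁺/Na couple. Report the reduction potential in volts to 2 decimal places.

−2.72 V

In the reaction as written the Sn⁴⁺/Sn²⁺ couple is reduced (cathode) and Na⁺/Na is oxidized (anode), so E°cell = E°(Sn⁴⁺/Sn²⁺) − E°(Na⁺/Na).
E°(Na⁺/Na) = E°(cathode) − E°cell = +0.14 − (+2.86) = −2.72 V.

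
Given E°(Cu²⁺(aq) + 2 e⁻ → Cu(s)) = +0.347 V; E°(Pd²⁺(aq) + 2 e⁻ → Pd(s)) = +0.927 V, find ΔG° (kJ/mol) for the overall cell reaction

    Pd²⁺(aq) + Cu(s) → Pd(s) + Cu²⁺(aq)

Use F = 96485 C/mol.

In the reaction as written Pd²⁺(aq) is reduced, so the Pd²⁺/Pd couple is the cathode and Cu²⁺/Cu is the anode.
E°cell = +0.927 − (+0.347) = +0.580 V; balancing electrons gives n = 2.
ΔG° = −nFE°cell = −(2)(96485)(+0.580) J/mol = −112 kJ/mol.

−112 kJ/mol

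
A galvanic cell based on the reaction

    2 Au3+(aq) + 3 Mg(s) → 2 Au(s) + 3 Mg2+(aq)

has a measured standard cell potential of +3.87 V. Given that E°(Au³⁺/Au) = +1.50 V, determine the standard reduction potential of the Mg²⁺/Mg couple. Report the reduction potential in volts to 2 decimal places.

In the reaction as written the Au³⁺/Au couple is reduced (cathode) and Mg²⁺/Mg is oxidized (anode), so E°cell = E°(Au³⁺/Au) − E°(Mg²⁺/Mg).
E°(Mg²⁺/Mg) = E°(cathode) − E°cell = +1.50 − (+3.87) = −2.37 V.

−2.37 V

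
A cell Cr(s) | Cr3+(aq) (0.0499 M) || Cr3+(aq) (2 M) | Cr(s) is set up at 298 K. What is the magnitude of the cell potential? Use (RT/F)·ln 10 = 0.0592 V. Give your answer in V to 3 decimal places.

For a concentration cell E°cell = 0, since both electrodes use the same couple.
The compartment with the higher Cr3+(aq) concentration (2 M) acts as the cathode; ions are reduced there and produced at the dilute (0.0499 M) anode.
With n = 3, Ecell = −(0.0592/3)·log([dilute]/[conc]) = −(0.0592/3)·log(0.0499/2) = +0.032 V.

0.032 V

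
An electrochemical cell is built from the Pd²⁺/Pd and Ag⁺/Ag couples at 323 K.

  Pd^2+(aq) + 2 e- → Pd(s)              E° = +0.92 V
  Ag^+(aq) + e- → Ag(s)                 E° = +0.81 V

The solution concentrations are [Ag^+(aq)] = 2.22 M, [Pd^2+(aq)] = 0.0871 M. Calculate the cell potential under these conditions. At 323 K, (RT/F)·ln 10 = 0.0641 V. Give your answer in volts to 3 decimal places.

Pd²⁺/Pd is reduced (cathode, E° = +0.92 V) and Ag⁺/Ag is oxidized (anode).
The standard potential is +0.92 − (+0.81) = +0.11 V and the balanced reaction transfers n = 2 electrons.
Balancing gives Pd^2+(aq) + 2 Ag(s) → Pd(s) + 2 Ag^+(aq); hence Q = [Ag^+(aq)]^2 / [Pd^2+(aq)] = 56.6 (log Q = 1.753).
E = E° − (0.0641/n)·log Q = +0.11 − (0.0641/2)(1.753) = +0.054 V.

+0.054 V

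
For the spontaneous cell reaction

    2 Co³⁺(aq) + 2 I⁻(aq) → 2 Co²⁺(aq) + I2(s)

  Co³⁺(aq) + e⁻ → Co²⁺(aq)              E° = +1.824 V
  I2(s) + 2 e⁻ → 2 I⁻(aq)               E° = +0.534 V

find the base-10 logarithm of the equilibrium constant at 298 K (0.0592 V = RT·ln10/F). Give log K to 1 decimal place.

log K = 43.6

The Co³⁺/Co²⁺ couple is reduced (cathode); E°cell = +1.824 − (+0.534) = +1.290 V with n = 2.
At equilibrium E = 0, so log K = nE°cell / 0.0592 = (2)(+1.290) / 0.0592 = 43.6.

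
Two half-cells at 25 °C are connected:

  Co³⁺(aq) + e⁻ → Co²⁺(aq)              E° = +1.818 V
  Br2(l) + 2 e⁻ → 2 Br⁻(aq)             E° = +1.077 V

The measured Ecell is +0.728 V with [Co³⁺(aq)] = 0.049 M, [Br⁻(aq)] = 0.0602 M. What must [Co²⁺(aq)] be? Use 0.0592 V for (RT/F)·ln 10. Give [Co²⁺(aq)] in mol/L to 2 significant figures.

The Co³⁺/Co²⁺ couple has the larger reduction potential, so it is the cathode: E°cell = +1.818 − (+1.077) = +0.741 V and n = 2.
From the Nernst equation, log Q = n(E° − E)/0.0592 = 2·(+0.741 − (+0.728))/0.0592 = 0.439.
The balanced reaction is 2 Co³⁺(aq) + 2 Br⁻(aq) → 2 Co²⁺(aq) + Br2(l), so Q = [Co²⁺(aq)]^2 / ([Co³⁺(aq)]^2·[Br⁻(aq)]^2).
Solving for the unknown gives log [Co²⁺(aq)] = −2.311, so [Co²⁺(aq)] ≈ 0.0049 M.

0.0049 M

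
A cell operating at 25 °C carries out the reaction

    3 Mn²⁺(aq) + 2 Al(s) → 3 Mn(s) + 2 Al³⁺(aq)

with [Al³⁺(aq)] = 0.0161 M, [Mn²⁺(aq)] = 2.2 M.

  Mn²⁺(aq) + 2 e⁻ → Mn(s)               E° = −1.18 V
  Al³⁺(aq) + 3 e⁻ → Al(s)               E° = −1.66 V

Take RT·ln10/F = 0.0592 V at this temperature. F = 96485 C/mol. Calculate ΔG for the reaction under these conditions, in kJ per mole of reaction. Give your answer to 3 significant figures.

−304 kJ/mol

With Mn²⁺/Mn reduced at the cathode, E°cell = −1.18 − (−1.66) = +0.48 V and n = 6.
The reaction quotient is [Al³⁺(aq)]^2 / [Mn²⁺(aq)]^3 = 2.43×10^−5; by Nernst, E = +0.48 − (0.0592/6)(−4.614) = +0.5255 V.
ΔG = −nFE = −(6)(96485)(+0.5255) J/mol = −304 kJ/mol.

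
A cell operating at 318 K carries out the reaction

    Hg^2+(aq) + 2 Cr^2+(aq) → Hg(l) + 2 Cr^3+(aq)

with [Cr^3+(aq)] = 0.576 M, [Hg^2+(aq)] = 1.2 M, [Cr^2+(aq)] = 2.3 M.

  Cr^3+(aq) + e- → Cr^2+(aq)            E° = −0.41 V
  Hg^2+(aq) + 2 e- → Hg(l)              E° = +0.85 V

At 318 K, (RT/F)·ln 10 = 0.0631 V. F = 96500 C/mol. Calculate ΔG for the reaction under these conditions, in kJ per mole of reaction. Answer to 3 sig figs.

−251 kJ/mol

The standard cell potential is +0.85 − (−0.41) = +1.26 V, with n = 2 electrons in the balanced equation.
Here Q = [Cr^3+(aq)]^2 / ([Hg^2+(aq)]·[Cr^2+(aq)]^2) = 0.0523 (log Q = −1.282), giving E = +1.26 − (0.0631/2)·(−1.282) = +1.3004 V.
ΔG = −nFE = −(2)(96500)(+1.3004) J/mol = −251 kJ/mol.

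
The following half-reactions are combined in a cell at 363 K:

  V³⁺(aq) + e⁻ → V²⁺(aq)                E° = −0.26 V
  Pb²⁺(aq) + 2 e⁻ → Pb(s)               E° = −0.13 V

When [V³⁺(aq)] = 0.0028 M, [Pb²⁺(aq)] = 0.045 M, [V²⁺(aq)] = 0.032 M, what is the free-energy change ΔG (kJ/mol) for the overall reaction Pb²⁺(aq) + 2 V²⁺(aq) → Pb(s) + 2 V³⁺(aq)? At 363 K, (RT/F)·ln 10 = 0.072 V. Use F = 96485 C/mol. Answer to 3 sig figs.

The standard cell potential is −0.13 − (−0.26) = +0.13 V, with n = 2 electrons in the balanced equation.
Here Q = [V³⁺(aq)]^2 / ([Pb²⁺(aq)]·[V²⁺(aq)]^2) = 0.17 (log Q = −0.769), giving E = +0.13 − (0.072/2)·(−0.769) = +0.1577 V.
Then ΔG = −nFE = −2 × 96485 × +0.1577 J/mol = −30.4 kJ/mol.

−30.4 kJ/mol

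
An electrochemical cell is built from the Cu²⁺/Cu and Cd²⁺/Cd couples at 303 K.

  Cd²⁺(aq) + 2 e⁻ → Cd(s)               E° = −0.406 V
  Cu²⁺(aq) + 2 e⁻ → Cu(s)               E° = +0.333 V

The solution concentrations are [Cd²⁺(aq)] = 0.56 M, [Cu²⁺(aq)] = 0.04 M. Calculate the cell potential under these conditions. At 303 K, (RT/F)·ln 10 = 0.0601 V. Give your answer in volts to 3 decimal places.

+0.705 V

Cu²⁺/Cu is reduced (cathode, E° = +0.333 V) and Cd²⁺/Cd is oxidized (anode).
The standard potential is +0.333 − (−0.406) = +0.739 V and the balanced reaction transfers n = 2 electrons.
Balancing gives Cu²⁺(aq) + Cd(s) → Cu(s) + Cd²⁺(aq); hence Q = [Cd²⁺(aq)] / [Cu²⁺(aq)] = 14 (log Q = 1.146).
Applying E = E° − (RT ln10/nF)·log Q gives +0.739 − (0.0601/2)(1.146) = +0.705 V.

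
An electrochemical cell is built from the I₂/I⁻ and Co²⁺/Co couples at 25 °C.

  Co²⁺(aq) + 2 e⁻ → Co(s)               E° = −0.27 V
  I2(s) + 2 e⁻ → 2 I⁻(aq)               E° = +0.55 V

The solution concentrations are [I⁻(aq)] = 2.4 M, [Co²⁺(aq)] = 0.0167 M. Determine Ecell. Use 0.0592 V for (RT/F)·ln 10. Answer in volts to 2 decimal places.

+0.85 V

I₂/I⁻ is reduced (cathode, E° = +0.55 V) and Co²⁺/Co is oxidized (anode).
E°cell = +0.55 − (−0.27) = +0.82 V, with n = 2 electrons transferred.
The balanced reaction is I2(s) + Co(s) → 2 I⁻(aq) + Co²⁺(aq), so Q = [I⁻(aq)]^2·[Co²⁺(aq)] = 0.0962 and log Q = −1.017.
E = E° − (0.0592/n)·log Q = +0.82 − (0.0592/2)(−1.017) = +0.85 V.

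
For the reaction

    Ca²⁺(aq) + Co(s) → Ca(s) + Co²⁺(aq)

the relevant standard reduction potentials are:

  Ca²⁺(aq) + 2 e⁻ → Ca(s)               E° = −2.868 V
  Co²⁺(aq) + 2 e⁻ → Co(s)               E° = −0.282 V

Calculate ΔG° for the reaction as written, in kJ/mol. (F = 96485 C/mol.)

In the reaction as written Ca²⁺(aq) is reduced, so the Ca²⁺/Ca couple is the cathode and Co²⁺/Co is the anode.
E°cell = −2.868 − (−0.282) = −2.586 V; balancing electrons gives n = 2.
ΔG° = −nFE°cell = −(2)(96485)(−2.586) J/mol = +499 kJ/mol.

+499 kJ/mol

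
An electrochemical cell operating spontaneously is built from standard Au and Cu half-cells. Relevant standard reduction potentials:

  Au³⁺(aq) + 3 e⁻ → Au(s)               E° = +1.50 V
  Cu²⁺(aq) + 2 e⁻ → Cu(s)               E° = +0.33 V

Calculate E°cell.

Of the two couples in this cell, the one with the more positive reduction potential is reduced at the cathode: here that is Au³⁺/Au (+1.50 V); Cu²⁺/Cu (+0.33 V) is the anode.
E°cell = E°(cathode) − E°(anode) = +1.50 − (+0.33) = +1.17 V.

+1.17 V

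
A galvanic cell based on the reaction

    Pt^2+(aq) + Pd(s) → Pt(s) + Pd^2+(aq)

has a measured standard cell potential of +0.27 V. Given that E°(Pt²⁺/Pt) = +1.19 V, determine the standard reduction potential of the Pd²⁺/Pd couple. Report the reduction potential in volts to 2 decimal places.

In the reaction as written the Pt²⁺/Pt couple is reduced (cathode) and Pd²⁺/Pd is oxidized (anode), so E°cell = E°(Pt²⁺/Pt) − E°(Pd²⁺/Pd).
E°(Pd²⁺/Pd) = E°(cathode) − E°cell = +1.19 − (+0.27) = +0.92 V.

+0.92 V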